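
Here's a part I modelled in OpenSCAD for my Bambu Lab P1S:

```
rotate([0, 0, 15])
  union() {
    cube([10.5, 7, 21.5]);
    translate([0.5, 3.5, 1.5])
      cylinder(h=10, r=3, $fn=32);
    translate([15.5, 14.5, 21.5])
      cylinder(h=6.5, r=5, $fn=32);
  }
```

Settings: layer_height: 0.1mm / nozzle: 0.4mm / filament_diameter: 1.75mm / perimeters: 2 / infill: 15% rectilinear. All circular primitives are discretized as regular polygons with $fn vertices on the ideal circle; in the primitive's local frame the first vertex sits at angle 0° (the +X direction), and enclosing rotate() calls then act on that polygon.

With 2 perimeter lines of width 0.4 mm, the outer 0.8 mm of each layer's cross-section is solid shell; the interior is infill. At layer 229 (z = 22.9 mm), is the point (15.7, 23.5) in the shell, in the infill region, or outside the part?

outside

At z = 22.9 mm: the cube is absent (z outside [0, 21.5]); the cylinder at (0.5, 3.5) does not reach this height (z outside [1.5, 11.5]); the r=5 cylinder at (15.5, 14.5) contributes a regular 32-gon of circumradius 5; Combining (union): only the r=5 cylinder at (15.5, 14.5) is present, so the union is just that shape — 1 connected region; (whole slice rotated 15° about Z — lengths, areas and connectivity unchanged). Overall, the cross-section is a single solid region. Undo the 15° rotation: the query point maps to (21.247, 18.636) in the un-rotated model frame. The nearest boundary edge runs (19.66, 17.28)→(19.04, 18.04); distance from the point to it = 2.09 mm. The point is not inside any of the regions above, so it lies outside the cross-section (2.09 mm from the nearest boundary).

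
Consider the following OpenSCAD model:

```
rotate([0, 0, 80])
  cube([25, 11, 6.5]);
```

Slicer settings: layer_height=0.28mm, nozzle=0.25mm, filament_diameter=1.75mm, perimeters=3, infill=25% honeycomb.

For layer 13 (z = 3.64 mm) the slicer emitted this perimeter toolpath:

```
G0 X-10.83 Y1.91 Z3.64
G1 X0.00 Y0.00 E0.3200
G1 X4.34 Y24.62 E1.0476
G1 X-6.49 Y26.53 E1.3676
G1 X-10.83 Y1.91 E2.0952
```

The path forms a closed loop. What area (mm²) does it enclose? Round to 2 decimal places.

Apply the shoelace formula to the sequence of (X, Y) vertices; enclosed area = 274.92 mm².

274.92 mm²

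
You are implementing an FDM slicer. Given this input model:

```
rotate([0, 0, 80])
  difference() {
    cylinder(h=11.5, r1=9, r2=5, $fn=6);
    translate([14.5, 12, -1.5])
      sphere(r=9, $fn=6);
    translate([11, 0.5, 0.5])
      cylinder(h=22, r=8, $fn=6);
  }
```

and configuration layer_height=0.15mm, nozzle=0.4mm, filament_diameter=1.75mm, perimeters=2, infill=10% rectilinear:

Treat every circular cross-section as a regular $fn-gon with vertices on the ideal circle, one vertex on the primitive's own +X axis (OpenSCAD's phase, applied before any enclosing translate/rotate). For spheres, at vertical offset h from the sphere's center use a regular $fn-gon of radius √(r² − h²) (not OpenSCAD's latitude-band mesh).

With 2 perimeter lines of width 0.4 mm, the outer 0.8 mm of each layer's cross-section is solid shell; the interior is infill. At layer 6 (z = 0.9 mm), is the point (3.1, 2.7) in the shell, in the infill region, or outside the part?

At z = 0.9 mm: the cone (r1=9→r2=5) has section circumradius 8.687 here — a regular 6-gon; the sphere at (14.5, 12): section is a regular 6-gon, circumradius = √(r²−h²) = √(9²−2.4²) = 8.674; the r=8 cylinder at (11, 0.5) contributes a regular 6-gon of circumradius 8; Subtracting the remaining from the first: starting from the cone, the r=9 sphere at (14.5, 12) misses the remaining region (no effect); the r=8 cylinder at (11, 0.5) partially overlaps it — only the 27.94 mm² overlap (of its 166.28 mm²) is removed, clipping the outline — 1 connected region; (whole slice rotated 80° about Z — lengths, areas and connectivity unchanged). Overall, the cross-section is a single solid region. Undo the 80° rotation: the query point maps to (3.197, -2.584) in the un-rotated model frame. The nearest boundary edge runs (3.00, 0.50)→(5.99, -4.68); distance from the point to it = 1.37 mm. The point is inside the cross-section and 1.37 mm from the nearest boundary — more than the 0.8 mm shell width (2 × 0.4), so it's in the infill interior.

infill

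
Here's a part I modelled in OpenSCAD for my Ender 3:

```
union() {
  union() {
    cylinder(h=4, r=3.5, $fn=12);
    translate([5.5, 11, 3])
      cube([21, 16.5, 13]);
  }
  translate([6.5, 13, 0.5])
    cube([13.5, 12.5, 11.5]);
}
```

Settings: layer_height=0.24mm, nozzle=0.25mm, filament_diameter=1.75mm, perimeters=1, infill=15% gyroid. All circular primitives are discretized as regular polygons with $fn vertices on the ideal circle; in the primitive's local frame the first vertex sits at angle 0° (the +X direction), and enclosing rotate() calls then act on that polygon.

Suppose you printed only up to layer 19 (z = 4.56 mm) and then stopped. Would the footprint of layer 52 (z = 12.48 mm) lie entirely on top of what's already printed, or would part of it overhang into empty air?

entirely on top

Compare the two slices. At z = 4.56: the cylinder is absent (z outside [0, 4]); the cube at (5.5, 11) is present — its section is the full 21×16.5 rectangle (area 346.50 mm²); Taking the union: only the 21×16.5 cube at (5.5, 11) is present, so the union is just that shape — area = 346.50 mm²; the 13.5×12.5 cube at (6.5, 13) contributes its full rectangle (area 168.75 mm²); Taking the union: the 13.5×12.5 cube at (6.5, 13) lies entirely inside that combined region, so the union is just that combined region — area = 346.50 mm². At z = 12.48: the cylinder does not reach this height (z outside [0, 4]); the 21×16.5 cube at (5.5, 11) contributes its full rectangle (area 346.50 mm²); Combining (union): only the 21×16.5 cube at (5.5, 11) is present, so the union is just that shape — area = 346.50 mm²; the cube at (6.5, 13) is not intersected at this z (z outside [0.5, 12]); Combining (union): only that combined region is present, so the union is just that shape — area = 346.50 mm². Checking containment: the cross-section at z = 12.48 is a subset of the cross-section at z = 4.56.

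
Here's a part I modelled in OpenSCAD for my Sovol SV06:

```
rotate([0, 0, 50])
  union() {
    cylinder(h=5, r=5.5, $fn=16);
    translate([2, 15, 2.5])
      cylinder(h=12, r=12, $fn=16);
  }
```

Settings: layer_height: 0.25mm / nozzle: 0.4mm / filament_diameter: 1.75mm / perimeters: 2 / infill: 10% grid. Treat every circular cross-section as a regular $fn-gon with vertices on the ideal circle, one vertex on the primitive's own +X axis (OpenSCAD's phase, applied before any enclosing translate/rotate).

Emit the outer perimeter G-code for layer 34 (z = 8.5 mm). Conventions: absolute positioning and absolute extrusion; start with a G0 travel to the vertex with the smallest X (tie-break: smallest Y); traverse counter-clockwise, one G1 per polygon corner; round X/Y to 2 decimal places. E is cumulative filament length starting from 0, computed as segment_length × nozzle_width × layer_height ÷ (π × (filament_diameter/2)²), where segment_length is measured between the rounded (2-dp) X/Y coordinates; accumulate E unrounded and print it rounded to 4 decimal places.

G0 X-22.16 Y10.13 Z8.50
G1 X-20.85 Y5.63 E0.1949
G1 X-17.92 Y1.98 E0.3894
G1 X-13.81 Y-0.27 E0.5843
G1 X-9.16 Y-0.78 E0.7787
G1 X-4.66 Y0.53 E0.9736
G1 X-1.01 Y3.46 E1.1682
G1 X1.24 Y7.57 E1.3630
G1 X1.75 Y12.22 E1.5575
G1 X0.44 Y16.71 E1.7519
G1 X-2.49 Y20.37 E1.9468
G1 X-6.60 Y22.62 E2.1416
G1 X-11.25 Y23.13 E2.3361
G1 X-15.75 Y21.82 E2.5310
G1 X-19.40 Y18.89 E2.7256
G1 X-21.65 Y14.78 E2.9204
G1 X-22.16 Y10.13 E3.1149

At z = 8.5 mm: the cylinder is absent (z outside [0, 5]); the r=12 cylinder at (2, 15) gives a regular 16-gon of circumradius 12 (constant along its height); Combining (union): only the r=12 cylinder at (2, 15) is present, so the union is just that shape — 1 connected region; (rotated 50° about Z; rotation is an isometry so areas/perimeters/island counts are preserved). The outline is a single polygon with 16 vertices. Extrusion per mm of travel: 0.4 × 0.25 / (π × 0.875²) = 0.041575. Accumulating E over each segment gives final E = 3.1149.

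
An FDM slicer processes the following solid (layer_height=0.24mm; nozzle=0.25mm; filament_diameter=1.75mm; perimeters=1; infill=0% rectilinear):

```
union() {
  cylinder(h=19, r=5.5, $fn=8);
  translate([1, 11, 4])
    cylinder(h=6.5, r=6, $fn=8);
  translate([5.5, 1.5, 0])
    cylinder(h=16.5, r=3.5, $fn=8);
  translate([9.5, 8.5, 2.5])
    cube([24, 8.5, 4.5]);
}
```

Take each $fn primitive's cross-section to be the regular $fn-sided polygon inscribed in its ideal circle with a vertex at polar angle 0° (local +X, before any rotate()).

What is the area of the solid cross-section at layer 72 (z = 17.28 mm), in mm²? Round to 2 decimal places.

85.56 mm²

At z = 17.28 mm: the r=5.5 cylinder gives a regular 8-gon of circumradius 5.5 (constant along its height) (area = (8/2)·5.500²·sin(360°/8) = 85.56 mm²); the cylinder at (1, 11) is not intersected at this z (z outside [4, 10.5]); the cylinder at (5.5, 1.5) is not intersected at this z (z outside [0, 16.5]); the cube at (9.5, 8.5) is not intersected at this z (z outside [2.5, 7]); Combining (union): only the r=5.5 cylinder is present, so the union is just that shape — area = 85.56 mm². Overall, the cross-section is a single solid region. Net area = 85.56 mm².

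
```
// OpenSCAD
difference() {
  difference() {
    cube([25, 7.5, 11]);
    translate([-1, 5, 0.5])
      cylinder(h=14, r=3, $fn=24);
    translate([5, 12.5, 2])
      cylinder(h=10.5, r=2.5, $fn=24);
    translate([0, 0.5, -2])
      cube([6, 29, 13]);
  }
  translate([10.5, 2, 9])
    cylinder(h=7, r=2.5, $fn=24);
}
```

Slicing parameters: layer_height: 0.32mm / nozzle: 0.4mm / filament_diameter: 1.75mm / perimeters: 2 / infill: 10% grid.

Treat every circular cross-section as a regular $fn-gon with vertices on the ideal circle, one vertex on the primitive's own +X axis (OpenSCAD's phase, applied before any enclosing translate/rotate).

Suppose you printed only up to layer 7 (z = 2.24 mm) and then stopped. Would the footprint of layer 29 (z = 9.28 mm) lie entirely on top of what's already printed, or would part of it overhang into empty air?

entirely on top

Compare the two slices. At z = 2.24: the cube is present — its section is the full 25×7.5 rectangle (area 187.50 mm²); the r=3 cylinder at (-1, 5) gives a regular 24-gon of circumradius 3 (constant along its height) (area = (24/2)·3.000²·sin(360°/24) = 27.95 mm²); the cylinder at (5, 12.5): section is a regular 24-gon, circumradius r=2.5 (area = (24/2)·2.500²·sin(360°/24) = 19.41 mm²); the 6×29 cube at (0, 0.5) contributes its full rectangle (area 174.00 mm²); After the difference (first − rest): starting from the 25×7.5 cube (187.50 mm²), the r=3 cylinder at (-1, 5) partially overlaps it — only the 8.01 mm² overlap (of its 27.95 mm²) is removed, clipping the outline; the r=2.5 cylinder at (5, 12.5) misses the remaining region (no effect); the 6×29 cube at (0, 0.5) partially overlaps it — only the 33.99 mm² overlap (of its 174.00 mm²) is removed, clipping the outline — area = 145.50 mm²; the cylinder at (10.5, 2) is not intersected at this z (z outside [9, 16]); After the difference (first − rest): none of the subtracted shapes is present at this height, so the result so far is unchanged — area = 145.50 mm². At z = 9.28: the cube (footprint 25×7.5) is included at this height (area 187.50 mm²); the r=3 cylinder at (-1, 5) gives a regular 24-gon of circumradius 3 (constant along its height) (area = (24/2)·3.000²·sin(360°/24) = 27.95 mm²); the r=2.5 cylinder at (5, 12.5) contributes a regular 24-gon of circumradius 2.5 (area = (24/2)·2.500²·sin(360°/24) = 19.41 mm²); the cube at (0, 0.5) (footprint 6×29) is included at this height (area 174.00 mm²); Taking the first minus the rest: starting from the 25×7.5 cube (187.50 mm²), the r=3 cylinder at (-1, 5) partially overlaps it — only the 8.01 mm² overlap (of its 27.95 mm²) is removed, clipping the outline; the r=2.5 cylinder at (5, 12.5) misses the remaining region (no effect); the 6×29 cube at (0, 0.5) partially overlaps it — only the 33.99 mm² overlap (of its 174.00 mm²) is removed, clipping the outline — area = 145.50 mm²; the cylinder at (10.5, 2): section is a regular 24-gon, circumradius r=2.5 (area = (24/2)·2.500²·sin(360°/24) = 19.41 mm²); Subtracting the remaining from the first: starting from the result so far (145.50 mm²), the r=2.5 cylinder at (10.5, 2) partially overlaps it — only the 18.43 mm² overlap (of its 19.41 mm²) is removed, clipping the outline — area = 127.07 mm². Checking containment: the cross-section at z = 9.28 is a subset of the cross-section at z = 2.24.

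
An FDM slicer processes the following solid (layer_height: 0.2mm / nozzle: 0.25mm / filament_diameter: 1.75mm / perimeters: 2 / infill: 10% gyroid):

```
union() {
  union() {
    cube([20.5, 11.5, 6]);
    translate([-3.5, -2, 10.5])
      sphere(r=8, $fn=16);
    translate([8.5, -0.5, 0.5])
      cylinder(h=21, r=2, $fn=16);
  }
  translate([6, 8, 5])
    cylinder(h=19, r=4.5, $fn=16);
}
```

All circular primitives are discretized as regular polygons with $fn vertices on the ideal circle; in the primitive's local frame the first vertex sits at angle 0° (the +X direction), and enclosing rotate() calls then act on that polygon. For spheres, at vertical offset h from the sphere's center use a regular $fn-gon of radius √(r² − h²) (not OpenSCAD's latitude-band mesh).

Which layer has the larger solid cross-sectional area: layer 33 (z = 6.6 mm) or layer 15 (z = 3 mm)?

layer 15 (z = 3 mm)

Layer 33 (z = 6.6): the cube is not intersected at this z (z outside [0, 6]); the r=8 sphere at (-3.5, -2) contributes a regular 16-gon of circumradius √(8²−3.9²) = 6.985 (area = (16/2)·6.985²·sin(360°/16) = 149.37 mm²); the r=2 cylinder at (8.5, -0.5) gives a regular 16-gon of circumradius 2 (constant along its height) (area = (16/2)·2.000²·sin(360°/16) = 12.25 mm²); Taking the union: the 2 present regions are separate (no shared area or edge), so areas and boundary lengths simply add and each stays a separate island — area = 161.61 mm²; the r=4.5 cylinder at (6, 8) contributes a regular 16-gon of circumradius 4.5 (area = (16/2)·4.500²·sin(360°/16) = 61.99 mm²); Combining (union): the 2 present regions are separate (no shared area or edge), so areas and boundary lengths simply add and each stays a separate island — area = 223.61 mm². So its area = 223.61 mm². Layer 15 (z = 3): the cube is present — its section is the full 20.5×11.5 rectangle (area 235.75 mm²); the r=8 sphere at (-3.5, -2) slices to a regular 16-gon of circumradius 2.784 (√(r²−h²) with h=7.5 from center) (area = (16/2)·2.784²·sin(360°/16) = 23.73 mm²); the r=2 cylinder at (8.5, -0.5) contributes a regular 16-gon of circumradius 2 (area = (16/2)·2.000²·sin(360°/16) = 12.25 mm²); Combining (union): the regions partially overlap — summed areas 271.72 mm² minus the doubly-counted overlap 4.17 mm² gives 267.55 mm² — area = 267.55 mm²; the cylinder at (6, 8) is absent (z outside [5, 24]); Merging all regions: only the result so far is present, so the union is just that shape — area = 267.55 mm². So its area = 267.55 mm². Layer 15 is larger (267.55 vs 223.61 mm²).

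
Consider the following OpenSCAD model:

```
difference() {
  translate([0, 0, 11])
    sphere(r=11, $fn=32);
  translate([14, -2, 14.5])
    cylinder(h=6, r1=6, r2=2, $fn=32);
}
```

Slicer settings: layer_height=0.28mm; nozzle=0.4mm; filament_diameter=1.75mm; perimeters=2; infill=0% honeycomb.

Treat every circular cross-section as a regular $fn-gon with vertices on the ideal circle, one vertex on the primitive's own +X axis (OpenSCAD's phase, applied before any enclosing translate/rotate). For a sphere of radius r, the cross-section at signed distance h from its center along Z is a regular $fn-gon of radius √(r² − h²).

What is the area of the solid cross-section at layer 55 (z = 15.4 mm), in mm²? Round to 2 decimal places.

312.19 mm²

At z = 15.4 mm: the r=11 sphere contributes a regular 32-gon of circumradius √(11²−4.4²) = 10.082 (area = (32/2)·10.082²·sin(360°/32) = 317.26 mm²); the cone at (14, -2) contributes a regular 32-gon of circumradius 5.400 (interpolated between r1=6 and r2=2 at t=0.150) (area = (32/2)·5.400²·sin(360°/32) = 91.02 mm²); Subtracting the remaining from the first: starting from the r=11 sphere (317.26 mm²), the cone at (14, -2) partially overlaps it — only the 5.08 mm² overlap (of its 91.02 mm²) is removed, clipping the outline — area = 312.19 mm². Overall, the cross-section is a single solid region. Net area = 312.19 mm².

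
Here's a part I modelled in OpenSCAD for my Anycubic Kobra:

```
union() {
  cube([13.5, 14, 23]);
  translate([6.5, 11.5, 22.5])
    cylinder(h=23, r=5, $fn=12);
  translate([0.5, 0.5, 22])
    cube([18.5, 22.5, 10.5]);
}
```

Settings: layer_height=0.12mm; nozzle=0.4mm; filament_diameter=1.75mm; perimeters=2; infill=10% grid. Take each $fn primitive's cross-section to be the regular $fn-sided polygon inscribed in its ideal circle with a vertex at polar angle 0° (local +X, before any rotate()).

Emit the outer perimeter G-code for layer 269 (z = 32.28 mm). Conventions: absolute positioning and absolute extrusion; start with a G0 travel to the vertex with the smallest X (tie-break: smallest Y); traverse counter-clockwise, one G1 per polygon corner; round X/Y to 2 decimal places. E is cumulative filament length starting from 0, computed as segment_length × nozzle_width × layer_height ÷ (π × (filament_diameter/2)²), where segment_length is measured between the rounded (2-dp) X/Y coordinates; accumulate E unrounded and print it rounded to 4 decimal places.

At z = 32.28 mm: the cube is absent (z outside [0, 23]); the r=5 cylinder at (6.5, 11.5) gives a regular 12-gon of circumradius 5 (constant along its height); the 18.5×22.5 cube at (0.5, 0.5) contributes its full rectangle; Merging all regions: the r=5 cylinder at (6.5, 11.5) lies entirely inside the 18.5×22.5 cube at (0.5, 0.5), so the union is just the 18.5×22.5 cube at (0.5, 0.5) — 1 connected region. The outline is a single polygon with 4 vertices. Extrusion per mm of travel: 0.4 × 0.12 / (π × 0.875²) = 0.019956. Accumulating E over each segment gives final E = 1.6364.

G0 X0.50 Y0.50 Z32.28
G1 X19.00 Y0.50 E0.3692
G1 X19.00 Y23.00 E0.8182
G1 X0.50 Y23.00 E1.1874
G1 X0.50 Y0.50 E1.6364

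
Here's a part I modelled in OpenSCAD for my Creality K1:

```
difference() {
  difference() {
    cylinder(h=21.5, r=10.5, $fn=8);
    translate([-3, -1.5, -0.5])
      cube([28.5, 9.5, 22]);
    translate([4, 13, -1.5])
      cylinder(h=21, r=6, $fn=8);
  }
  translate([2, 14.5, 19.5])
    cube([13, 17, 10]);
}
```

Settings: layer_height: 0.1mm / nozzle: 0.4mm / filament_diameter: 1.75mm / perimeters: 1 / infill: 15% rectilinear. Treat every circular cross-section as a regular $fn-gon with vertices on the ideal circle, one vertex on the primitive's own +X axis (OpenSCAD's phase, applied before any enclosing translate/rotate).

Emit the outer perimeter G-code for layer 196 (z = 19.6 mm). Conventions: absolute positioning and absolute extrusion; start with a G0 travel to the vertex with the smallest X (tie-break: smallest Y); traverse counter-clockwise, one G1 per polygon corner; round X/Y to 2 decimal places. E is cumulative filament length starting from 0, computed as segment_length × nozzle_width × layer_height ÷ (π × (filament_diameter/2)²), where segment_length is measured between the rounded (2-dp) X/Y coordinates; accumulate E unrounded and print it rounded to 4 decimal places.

G0 X-10.50 Y0.00 Z19.60
G1 X-7.42 Y-7.42 E0.1336
G1 X0.00 Y-10.50 E0.2672
G1 X7.42 Y-7.42 E0.4008
G1 X9.88 Y-1.50 E0.5074
G1 X-3.00 Y-1.50 E0.7216
G1 X-3.00 Y8.00 E0.8796
G1 X6.04 Y8.00 E1.0299
G1 X0.00 Y10.50 E1.1386
G1 X-7.42 Y7.42 E1.2723
G1 X-10.50 Y0.00 E1.4059

At z = 19.6 mm: the r=10.5 cylinder gives a regular 8-gon of circumradius 10.5 (constant along its height); the 28.5×9.5 cube at (-3, -1.5) contributes its full rectangle; the cylinder at (4, 13) does not reach this height (z outside [-1.5, 19.5]); Subtracting the remaining from the first: starting from the r=10.5 cylinder, the 28.5×9.5 cube at (-3, -1.5) partially overlaps it — only the 114.20 mm² overlap (of its 270.75 mm²) is removed, clipping the outline — 1 connected region; the cube at (2, 14.5) (footprint 13×17) is included at this height; Subtracting the remaining from the first: starting from that combined region, the 13×17 cube at (2, 14.5) misses the remaining region (no effect) — 1 connected region. The outline is a single polygon with 10 vertices. Extrusion per mm of travel: 0.4 × 0.1 / (π × 0.875²) = 0.016630. Accumulating E over each segment gives final E = 1.4059.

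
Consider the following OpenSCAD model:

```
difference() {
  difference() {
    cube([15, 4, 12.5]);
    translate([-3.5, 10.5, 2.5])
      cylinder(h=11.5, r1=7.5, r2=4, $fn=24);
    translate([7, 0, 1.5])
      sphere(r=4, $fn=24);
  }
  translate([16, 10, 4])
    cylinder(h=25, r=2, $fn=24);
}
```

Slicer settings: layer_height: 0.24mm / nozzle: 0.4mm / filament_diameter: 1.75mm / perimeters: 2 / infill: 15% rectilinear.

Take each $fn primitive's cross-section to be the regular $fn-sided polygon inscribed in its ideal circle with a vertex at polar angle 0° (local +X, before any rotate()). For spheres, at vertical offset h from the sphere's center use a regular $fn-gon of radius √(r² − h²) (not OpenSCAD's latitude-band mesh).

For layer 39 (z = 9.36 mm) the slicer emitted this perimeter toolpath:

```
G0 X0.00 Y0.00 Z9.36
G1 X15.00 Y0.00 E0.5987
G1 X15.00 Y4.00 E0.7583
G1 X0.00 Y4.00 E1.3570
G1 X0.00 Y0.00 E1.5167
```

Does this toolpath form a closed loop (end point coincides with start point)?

Start point (G0): (0.00, 0.00). End point (last G1): the path returns to the start — closed.

yes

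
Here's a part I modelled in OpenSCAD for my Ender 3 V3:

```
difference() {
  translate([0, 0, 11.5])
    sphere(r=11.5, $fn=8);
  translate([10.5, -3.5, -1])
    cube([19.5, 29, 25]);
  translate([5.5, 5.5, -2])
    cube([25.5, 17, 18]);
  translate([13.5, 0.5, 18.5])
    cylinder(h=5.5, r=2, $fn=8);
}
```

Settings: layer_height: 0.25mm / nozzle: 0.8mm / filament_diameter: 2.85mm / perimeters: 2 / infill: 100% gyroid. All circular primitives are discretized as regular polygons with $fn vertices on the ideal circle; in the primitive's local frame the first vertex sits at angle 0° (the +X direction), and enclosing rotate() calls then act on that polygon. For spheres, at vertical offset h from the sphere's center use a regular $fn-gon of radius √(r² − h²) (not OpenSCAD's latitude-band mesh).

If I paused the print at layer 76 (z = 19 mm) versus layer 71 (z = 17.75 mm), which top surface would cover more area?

Layer 76 (z = 19): the sphere: section is a regular 8-gon, circumradius = √(r²−h²) = √(11.5²−7.5²) = 8.718 (area = (8/2)·8.718²·sin(360°/8) = 214.96 mm²); the cube at (10.5, -3.5) (footprint 19.5×29) is included at this height (area 565.50 mm²); the cube at (5.5, 5.5) is absent (z outside [-2, 16]); the r=2 cylinder at (13.5, 0.5) contributes a regular 8-gon of circumradius 2 (area = (8/2)·2.000²·sin(360°/8) = 11.31 mm²); Subtracting the remaining from the first: starting from the r=11.5 sphere (214.96 mm²), the 19.5×29 cube at (10.5, -3.5) misses the remaining region (no effect); the r=2 cylinder at (13.5, 0.5) misses the remaining region (no effect) — area = 214.96 mm². So its area = 214.96 mm². Layer 71 (z = 17.75): the r=11.5 sphere slices to a regular 8-gon of circumradius 9.653 (√(r²−h²) with h=6.25 from center) (area = (8/2)·9.653²·sin(360°/8) = 263.57 mm²); the cube at (10.5, -3.5) is present — its section is the full 19.5×29 rectangle (area 565.50 mm²); the cube at (5.5, 5.5) does not reach this height (z outside [-2, 16]); the cylinder at (13.5, 0.5) does not reach this height (z outside [18.5, 24]); After the difference (first − rest): starting from the r=11.5 sphere (263.57 mm²), the 19.5×29 cube at (10.5, -3.5) misses the remaining region (no effect) — area = 263.57 mm². So its area = 263.57 mm². Layer 71 is larger (263.57 vs 214.96 mm²).

layer 71 (z = 17.75 mm)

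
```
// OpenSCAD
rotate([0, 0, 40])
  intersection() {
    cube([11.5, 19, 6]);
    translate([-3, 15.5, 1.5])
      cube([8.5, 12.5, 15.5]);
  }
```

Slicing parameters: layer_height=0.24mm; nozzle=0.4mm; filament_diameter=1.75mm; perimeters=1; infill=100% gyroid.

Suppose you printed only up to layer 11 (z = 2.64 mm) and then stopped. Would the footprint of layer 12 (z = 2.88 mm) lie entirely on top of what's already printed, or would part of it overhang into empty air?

entirely on top

Compare the two slices. At z = 2.64: the cube (footprint 11.5×19) is included at this height (area 218.50 mm²); the cube at (-3, 15.5) (footprint 8.5×12.5) is included at this height (area 106.25 mm²); Keeping only the common overlap: the 8.5×12.5 cube at (-3, 15.5) partially overlaps the 11.5×19 cube; clipping to the common part keeps 19.25 mm² — area = 19.25 mm²; (rotated 40° about Z; rotation is an isometry so areas/perimeters/island counts are preserved). At z = 2.88: the cube (footprint 11.5×19) is included at this height (area 218.50 mm²); the cube at (-3, 15.5) is present — its section is the full 8.5×12.5 rectangle (area 106.25 mm²); Taking the intersection: the 8.5×12.5 cube at (-3, 15.5) partially overlaps the 11.5×19 cube; clipping to the common part keeps 19.25 mm² — area = 19.25 mm²; (whole slice rotated 40° about Z — lengths, areas and connectivity unchanged). Checking containment: the cross-section at z = 2.88 is a subset of the cross-section at z = 2.64.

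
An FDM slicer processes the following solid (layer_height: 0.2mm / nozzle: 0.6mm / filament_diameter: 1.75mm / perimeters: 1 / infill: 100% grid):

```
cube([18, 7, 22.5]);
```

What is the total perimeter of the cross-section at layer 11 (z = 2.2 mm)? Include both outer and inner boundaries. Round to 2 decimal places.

50.00 mm

At z = 2.2 mm: the cube (footprint 18×7) is included at this height (perimeter 50.00 mm). Overall, the cross-section is a single solid region. Total boundary length (outer) = 50.00 mm.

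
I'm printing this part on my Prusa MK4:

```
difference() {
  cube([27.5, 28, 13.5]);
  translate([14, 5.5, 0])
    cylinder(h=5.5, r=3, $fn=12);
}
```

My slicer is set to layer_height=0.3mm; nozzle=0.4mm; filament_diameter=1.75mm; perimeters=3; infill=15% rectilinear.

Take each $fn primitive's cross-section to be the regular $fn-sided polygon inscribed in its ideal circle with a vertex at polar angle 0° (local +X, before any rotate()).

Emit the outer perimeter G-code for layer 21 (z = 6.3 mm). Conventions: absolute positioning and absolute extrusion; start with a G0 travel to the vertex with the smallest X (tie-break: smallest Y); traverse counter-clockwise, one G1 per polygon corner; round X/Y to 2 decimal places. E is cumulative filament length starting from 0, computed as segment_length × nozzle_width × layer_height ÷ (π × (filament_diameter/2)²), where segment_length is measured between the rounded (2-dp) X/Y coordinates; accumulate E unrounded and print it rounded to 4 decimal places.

G0 X0.00 Y0.00 Z6.30
G1 X27.50 Y0.00 E1.3720
G1 X27.50 Y28.00 E2.7689
G1 X0.00 Y28.00 E4.1409
G1 X0.00 Y0.00 E5.5378

At z = 6.3 mm: the 27.5×28 cube contributes its full rectangle; the cylinder at (14, 5.5) is not intersected at this z (z outside [0, 5.5]); Taking the first minus the rest: none of the subtracted shapes is present at this height, so the 27.5×28 cube is unchanged — 1 connected region. The outline is a single polygon with 4 vertices. Extrusion per mm of travel: 0.4 × 0.3 / (π × 0.875²) = 0.049890. Accumulating E over each segment gives final E = 5.5378.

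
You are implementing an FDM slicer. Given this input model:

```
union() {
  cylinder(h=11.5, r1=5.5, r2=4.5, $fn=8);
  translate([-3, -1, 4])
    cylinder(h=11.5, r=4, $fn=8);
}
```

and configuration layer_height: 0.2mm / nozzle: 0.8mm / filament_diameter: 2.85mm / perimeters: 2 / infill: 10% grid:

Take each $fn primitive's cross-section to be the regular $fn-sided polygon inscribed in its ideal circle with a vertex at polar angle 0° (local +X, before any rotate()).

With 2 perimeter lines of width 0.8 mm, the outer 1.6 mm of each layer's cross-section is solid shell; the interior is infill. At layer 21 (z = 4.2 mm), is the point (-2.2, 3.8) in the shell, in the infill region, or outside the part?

At z = 4.2 mm: the cone: at t=0.365 of its height the radius interpolates to r₁+(r₂−r₁)t = 5.135, giving a regular 8-gon of that circumradius; the r=4 cylinder at (-3, -1) contributes a regular 8-gon of circumradius 4; Merging all regions: the regions partially overlap (shared area 31.33 mm²), so overlapping operands fuse into one piece — 1 connected region. Overall, the cross-section is a single solid region. The nearest boundary edge runs (-3.63, 3.63)→(0.00, 5.13); distance from the point to it = 0.39 mm. The point is inside the cross-section, 0.39 mm from the nearest boundary — within the 1.6 mm shell band (2 × 0.8).

shell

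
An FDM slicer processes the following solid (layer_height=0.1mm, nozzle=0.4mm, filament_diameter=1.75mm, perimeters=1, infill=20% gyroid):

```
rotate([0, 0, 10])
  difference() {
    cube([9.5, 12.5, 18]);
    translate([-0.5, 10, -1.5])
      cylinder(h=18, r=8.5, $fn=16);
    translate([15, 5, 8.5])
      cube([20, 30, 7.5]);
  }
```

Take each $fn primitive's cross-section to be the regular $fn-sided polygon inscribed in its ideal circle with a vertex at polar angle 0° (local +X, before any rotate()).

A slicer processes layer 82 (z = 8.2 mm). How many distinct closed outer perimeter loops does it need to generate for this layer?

At z = 8.2 mm: the cube is present — its section is the full 9.5×12.5 rectangle; the cylinder at (-0.5, 10): section is a regular 16-gon, circumradius r=8.5; the cube at (15, 5) is not intersected at this z (z outside [8.5, 16]); After the difference (first − rest): starting from the 9.5×12.5 cube, the r=8.5 cylinder at (-0.5, 10) partially overlaps it — only the 70.45 mm² overlap (of its 221.19 mm²) is removed, clipping the outline — 1 connected region; (whole slice rotated 10° about Z — lengths, areas and connectivity unchanged). The result has 1 disconnected region.

1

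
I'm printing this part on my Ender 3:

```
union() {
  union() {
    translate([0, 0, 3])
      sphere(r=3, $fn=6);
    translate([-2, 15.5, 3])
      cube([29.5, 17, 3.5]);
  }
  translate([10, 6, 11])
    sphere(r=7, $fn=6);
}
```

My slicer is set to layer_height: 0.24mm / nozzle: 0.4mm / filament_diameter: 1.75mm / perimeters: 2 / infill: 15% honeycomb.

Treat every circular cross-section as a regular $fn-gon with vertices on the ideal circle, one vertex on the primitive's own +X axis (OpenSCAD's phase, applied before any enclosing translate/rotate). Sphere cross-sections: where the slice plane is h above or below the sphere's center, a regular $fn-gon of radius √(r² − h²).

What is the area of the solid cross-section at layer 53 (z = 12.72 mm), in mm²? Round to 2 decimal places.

At z = 12.72 mm: the sphere does not reach this height (|z−center|=9.720 > r=3); the cube at (-2, 15.5) is absent (z outside [3, 6.5]); Taking the union: nothing is present at this height; the r=7 sphere at (10, 6) slices to a regular 6-gon of circumradius 6.785 (√(r²−h²) with h=1.72 from center) (area = (6/2)·6.785²·sin(360°/6) = 119.62 mm²); Merging all regions: only the r=7 sphere at (10, 6) is present, so the union is just that shape — area = 119.62 mm². Overall, the cross-section is a single solid region. Net area = 119.62 mm².

119.62 mm²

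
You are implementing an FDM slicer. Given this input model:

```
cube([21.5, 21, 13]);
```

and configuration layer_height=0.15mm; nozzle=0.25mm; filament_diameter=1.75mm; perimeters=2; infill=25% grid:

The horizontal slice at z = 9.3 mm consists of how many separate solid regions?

At z = 9.3 mm: the cube is present — its section is the full 21.5×21 rectangle. The result has 1 disconnected region.

1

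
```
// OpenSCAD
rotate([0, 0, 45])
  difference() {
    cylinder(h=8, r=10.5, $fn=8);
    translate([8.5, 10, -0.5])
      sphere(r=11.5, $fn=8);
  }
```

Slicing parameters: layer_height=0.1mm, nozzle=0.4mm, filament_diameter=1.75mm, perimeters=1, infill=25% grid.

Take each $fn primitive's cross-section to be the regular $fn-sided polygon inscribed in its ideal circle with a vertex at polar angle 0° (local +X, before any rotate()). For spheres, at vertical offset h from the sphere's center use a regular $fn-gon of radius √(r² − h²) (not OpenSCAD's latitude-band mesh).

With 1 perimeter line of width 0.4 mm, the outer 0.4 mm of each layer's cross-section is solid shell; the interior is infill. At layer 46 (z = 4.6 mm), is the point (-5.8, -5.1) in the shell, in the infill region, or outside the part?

infill

At z = 4.6 mm: the r=10.5 cylinder gives a regular 8-gon of circumradius 10.5 (constant along its height); the r=11.5 sphere at (8.5, 10) slices to a regular 8-gon of circumradius 10.307 (√(r²−h²) with h=5.1 from center); After the difference (first − rest): starting from the r=10.5 cylinder, the r=11.5 sphere at (8.5, 10) partially overlaps it — only the 68.15 mm² overlap (of its 300.49 mm²) is removed, clipping the outline — 1 connected region; (rotated 45° about Z; rotation is an isometry so areas/perimeters/island counts are preserved). Overall, the cross-section is a single solid region. Undo the 45° rotation: the query point maps to (-7.707, 0.495) in the un-rotated model frame. The nearest boundary edge runs (-10.50, 0.00)→(-7.42, 7.42); distance from the point to it = 2.39 mm. The point is inside the cross-section and 2.39 mm from the nearest boundary — more than the 0.4 mm shell width (1 × 0.4), so it's in the infill interior.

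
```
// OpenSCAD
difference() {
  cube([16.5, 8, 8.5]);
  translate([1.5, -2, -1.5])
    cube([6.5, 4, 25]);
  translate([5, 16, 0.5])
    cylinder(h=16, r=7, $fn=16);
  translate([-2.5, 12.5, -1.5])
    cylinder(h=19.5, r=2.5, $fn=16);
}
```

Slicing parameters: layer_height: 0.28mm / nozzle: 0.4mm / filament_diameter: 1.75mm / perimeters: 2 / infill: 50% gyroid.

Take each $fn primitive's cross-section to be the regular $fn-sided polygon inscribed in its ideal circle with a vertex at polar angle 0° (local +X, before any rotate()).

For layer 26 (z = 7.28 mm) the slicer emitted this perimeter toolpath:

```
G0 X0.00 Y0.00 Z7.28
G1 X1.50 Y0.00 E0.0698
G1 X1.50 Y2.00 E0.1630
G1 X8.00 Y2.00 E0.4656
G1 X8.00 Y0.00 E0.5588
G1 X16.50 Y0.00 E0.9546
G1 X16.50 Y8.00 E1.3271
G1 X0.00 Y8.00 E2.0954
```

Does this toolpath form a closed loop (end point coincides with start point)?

Start point (G0): (0.00, 0.00). End point (last G1): the path does not return to the start — open.

no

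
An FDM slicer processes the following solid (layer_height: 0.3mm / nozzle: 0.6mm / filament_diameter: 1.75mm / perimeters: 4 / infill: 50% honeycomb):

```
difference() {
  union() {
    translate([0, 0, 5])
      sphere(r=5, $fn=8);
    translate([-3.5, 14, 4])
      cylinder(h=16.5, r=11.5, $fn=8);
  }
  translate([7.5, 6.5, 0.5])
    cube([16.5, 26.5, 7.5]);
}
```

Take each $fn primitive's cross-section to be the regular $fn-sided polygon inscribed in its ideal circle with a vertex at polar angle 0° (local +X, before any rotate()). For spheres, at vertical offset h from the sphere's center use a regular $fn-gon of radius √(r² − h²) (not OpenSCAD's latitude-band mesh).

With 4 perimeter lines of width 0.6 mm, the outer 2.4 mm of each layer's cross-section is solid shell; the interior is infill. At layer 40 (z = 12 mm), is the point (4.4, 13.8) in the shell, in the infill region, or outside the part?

infill

At z = 12 mm: the sphere does not reach this height (|z−center|=7.000 > r=5); the cylinder at (-3.5, 14): section is a regular 8-gon, circumradius r=11.5; Combining (union): only the r=11.5 cylinder at (-3.5, 14) is present, so the union is just that shape — 1 connected region; the cube at (7.5, 6.5) is absent (z outside [0.5, 8]); After the difference (first − rest): none of the subtracted shapes is present at this height, so the result so far is unchanged — 1 connected region. Overall, the cross-section is a single solid region. The nearest boundary edge runs (4.63, 5.87)→(8.00, 14.00); distance from the point to it = 3.25 mm. The point is inside the cross-section and 3.25 mm from the nearest boundary — more than the 2.4 mm shell width (4 × 0.6), so it's in the infill interior.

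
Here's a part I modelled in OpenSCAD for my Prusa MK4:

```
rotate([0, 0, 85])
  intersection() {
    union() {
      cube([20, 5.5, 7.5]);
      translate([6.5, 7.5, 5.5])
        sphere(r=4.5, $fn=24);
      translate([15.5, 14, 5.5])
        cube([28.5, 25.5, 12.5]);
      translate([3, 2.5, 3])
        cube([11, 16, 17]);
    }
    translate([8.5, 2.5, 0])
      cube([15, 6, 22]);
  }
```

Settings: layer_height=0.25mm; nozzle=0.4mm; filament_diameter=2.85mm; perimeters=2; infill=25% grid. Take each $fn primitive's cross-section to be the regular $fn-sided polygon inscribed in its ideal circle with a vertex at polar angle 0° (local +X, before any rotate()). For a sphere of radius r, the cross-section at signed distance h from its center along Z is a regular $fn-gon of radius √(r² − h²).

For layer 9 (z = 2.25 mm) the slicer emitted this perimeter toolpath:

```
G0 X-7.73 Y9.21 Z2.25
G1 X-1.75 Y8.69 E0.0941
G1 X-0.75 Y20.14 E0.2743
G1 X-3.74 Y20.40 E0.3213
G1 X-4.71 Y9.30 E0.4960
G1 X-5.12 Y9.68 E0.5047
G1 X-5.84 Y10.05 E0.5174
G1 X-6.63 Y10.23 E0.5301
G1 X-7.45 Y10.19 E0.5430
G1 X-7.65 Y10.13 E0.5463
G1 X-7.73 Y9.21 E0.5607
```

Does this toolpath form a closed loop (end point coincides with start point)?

Start point (G0): (-7.73, 9.21). End point (last G1): the path returns to the start — closed.

yes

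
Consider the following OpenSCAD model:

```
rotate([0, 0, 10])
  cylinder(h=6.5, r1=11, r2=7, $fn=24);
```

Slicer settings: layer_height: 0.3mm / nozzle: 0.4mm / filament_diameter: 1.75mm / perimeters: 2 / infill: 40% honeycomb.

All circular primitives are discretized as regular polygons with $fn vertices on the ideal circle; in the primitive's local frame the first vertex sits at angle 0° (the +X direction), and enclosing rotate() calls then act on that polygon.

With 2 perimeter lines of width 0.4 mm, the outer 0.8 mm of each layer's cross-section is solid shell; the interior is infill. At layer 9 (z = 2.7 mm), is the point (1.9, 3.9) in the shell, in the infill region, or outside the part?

At z = 2.7 mm: the cone (r1=11→r2=7) has section circumradius 9.338 here — a regular 24-gon; (whole slice rotated 10° about Z — lengths, areas and connectivity unchanged). Overall, the cross-section is a single solid region. Undo the 10° rotation: the query point maps to (2.548, 3.511) in the un-rotated model frame. The nearest boundary edge runs (6.60, 6.60)→(4.67, 8.09); distance from the point to it = 4.92 mm. The point is inside the cross-section and 4.92 mm from the nearest boundary — more than the 0.8 mm shell width (2 × 0.4), so it's in the infill interior.

infill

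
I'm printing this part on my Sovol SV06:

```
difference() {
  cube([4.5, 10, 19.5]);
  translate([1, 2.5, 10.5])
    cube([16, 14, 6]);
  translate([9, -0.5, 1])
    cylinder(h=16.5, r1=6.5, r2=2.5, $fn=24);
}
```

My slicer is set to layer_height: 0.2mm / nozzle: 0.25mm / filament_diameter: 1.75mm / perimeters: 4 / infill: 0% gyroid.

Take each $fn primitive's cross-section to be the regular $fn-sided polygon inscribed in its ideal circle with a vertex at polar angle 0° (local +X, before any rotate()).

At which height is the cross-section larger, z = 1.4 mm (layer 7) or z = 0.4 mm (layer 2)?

layer 2 (z = 0.4 mm)

Layer 7 (z = 1.4): the cube is present — its section is the full 4.5×10 rectangle (area 45.00 mm²); the cube at (1, 2.5) does not reach this height (z outside [10.5, 16.5]); the cone at (9, -0.5): at t=0.024 of its height the radius interpolates to r₁+(r₂−r₁)t = 6.403, giving a regular 24-gon of that circumradius (area = (24/2)·6.403²·sin(360°/24) = 127.34 mm²); After the difference (first − rest): starting from the 4.5×10 cube (45.00 mm²), the cone at (9, -0.5) partially overlaps it — only the 4.86 mm² overlap (of its 127.34 mm²) is removed, clipping the outline — area = 40.14 mm². So its area = 40.14 mm². Layer 2 (z = 0.4): the cube is present — its section is the full 4.5×10 rectangle (area 45.00 mm²); the cube at (1, 2.5) does not reach this height (z outside [10.5, 16.5]); the cone at (9, -0.5) is absent (z outside [1, 17.5]); Taking the first minus the rest: none of the subtracted shapes is present at this height, so the 4.5×10 cube is unchanged — area = 45.00 mm². So its area = 45.00 mm². Layer 2 is larger (45.00 vs 40.14 mm²).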